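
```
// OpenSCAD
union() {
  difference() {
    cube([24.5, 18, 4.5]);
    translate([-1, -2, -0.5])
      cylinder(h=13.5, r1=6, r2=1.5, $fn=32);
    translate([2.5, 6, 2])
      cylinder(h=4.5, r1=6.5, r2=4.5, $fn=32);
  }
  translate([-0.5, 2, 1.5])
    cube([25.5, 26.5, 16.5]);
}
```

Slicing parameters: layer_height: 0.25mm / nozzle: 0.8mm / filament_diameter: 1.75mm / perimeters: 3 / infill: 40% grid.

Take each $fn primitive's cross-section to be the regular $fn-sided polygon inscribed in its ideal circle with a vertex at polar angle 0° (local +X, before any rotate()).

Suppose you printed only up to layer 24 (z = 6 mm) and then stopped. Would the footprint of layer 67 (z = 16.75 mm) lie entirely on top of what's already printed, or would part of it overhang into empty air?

entirely on top

Compare the two slices. At z = 6: the cube is absent (z outside [0, 4.5]); the cone at (-1, -2) contributes a regular 32-gon of circumradius 3.833 (interpolated between r1=6 and r2=1.5 at t=0.481) (area = (32/2)·3.833²·sin(360°/32) = 45.87 mm²); the cone at (2.5, 6) (r1=6.5→r2=4.5) has section circumradius 4.722 here — a regular 32-gon (area = (32/2)·4.722²·sin(360°/32) = 69.61 mm²); Taking the first minus the rest: the first operand is absent here, so nothing remains; the cube at (-0.5, 2) is present — its section is the full 25.5×26.5 rectangle (area 675.75 mm²); Taking the union: only the 25.5×26.5 cube at (-0.5, 2) is present, so the union is just that shape — area = 675.75 mm². At z = 16.75: the cube is not intersected at this z (z outside [0, 4.5]); the cone at (-1, -2) is absent (z outside [-0.5, 13]); the cone at (2.5, 6) is absent (z outside [2, 6.5]); Taking the first minus the rest: the first operand is absent here, so nothing remains; the cube at (-0.5, 2) is present — its section is the full 25.5×26.5 rectangle (area 675.75 mm²); Merging all regions: only the 25.5×26.5 cube at (-0.5, 2) is present, so the union is just that shape — area = 675.75 mm². Checking containment: the cross-section at z = 16.75 is a subset of the cross-section at z = 6.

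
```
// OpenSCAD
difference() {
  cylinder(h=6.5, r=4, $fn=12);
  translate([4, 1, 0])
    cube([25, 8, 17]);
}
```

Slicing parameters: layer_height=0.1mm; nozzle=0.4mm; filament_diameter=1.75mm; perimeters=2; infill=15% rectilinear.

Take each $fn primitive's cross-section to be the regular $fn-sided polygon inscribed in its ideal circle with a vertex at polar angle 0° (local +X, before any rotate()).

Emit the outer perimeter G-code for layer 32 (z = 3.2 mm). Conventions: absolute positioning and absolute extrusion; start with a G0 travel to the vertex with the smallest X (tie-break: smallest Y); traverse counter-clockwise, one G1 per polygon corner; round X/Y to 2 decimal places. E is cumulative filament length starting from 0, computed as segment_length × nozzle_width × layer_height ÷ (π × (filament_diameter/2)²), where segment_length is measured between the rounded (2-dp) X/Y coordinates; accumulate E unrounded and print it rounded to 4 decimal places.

G0 X-4.00 Y0.00 Z3.20
G1 X-3.46 Y-2.00 E0.0345
G1 X-2.00 Y-3.46 E0.0688
G1 X0.00 Y-4.00 E0.1032
G1 X2.00 Y-3.46 E0.1377
G1 X3.46 Y-2.00 E0.1720
G1 X4.00 Y0.00 E0.2065
G1 X3.46 Y2.00 E0.2409
G1 X2.00 Y3.46 E0.2753
G1 X0.00 Y4.00 E0.3097
G1 X-2.00 Y3.46 E0.3442
G1 X-3.46 Y2.00 E0.3785
G1 X-4.00 Y0.00 E0.4130

At z = 3.2 mm: the cylinder: section is a regular 12-gon, circumradius r=4; the cube at (4, 1) is present — its section is the full 25×8 rectangle; After the difference (first − rest): starting from the r=4 cylinder, the 25×8 cube at (4, 1) misses the remaining region (no effect) — 1 connected region. The outline is a single polygon with 12 vertices. Extrusion per mm of travel: 0.4 × 0.1 / (π × 0.875²) = 0.016630. Accumulating E over each segment gives final E = 0.4130.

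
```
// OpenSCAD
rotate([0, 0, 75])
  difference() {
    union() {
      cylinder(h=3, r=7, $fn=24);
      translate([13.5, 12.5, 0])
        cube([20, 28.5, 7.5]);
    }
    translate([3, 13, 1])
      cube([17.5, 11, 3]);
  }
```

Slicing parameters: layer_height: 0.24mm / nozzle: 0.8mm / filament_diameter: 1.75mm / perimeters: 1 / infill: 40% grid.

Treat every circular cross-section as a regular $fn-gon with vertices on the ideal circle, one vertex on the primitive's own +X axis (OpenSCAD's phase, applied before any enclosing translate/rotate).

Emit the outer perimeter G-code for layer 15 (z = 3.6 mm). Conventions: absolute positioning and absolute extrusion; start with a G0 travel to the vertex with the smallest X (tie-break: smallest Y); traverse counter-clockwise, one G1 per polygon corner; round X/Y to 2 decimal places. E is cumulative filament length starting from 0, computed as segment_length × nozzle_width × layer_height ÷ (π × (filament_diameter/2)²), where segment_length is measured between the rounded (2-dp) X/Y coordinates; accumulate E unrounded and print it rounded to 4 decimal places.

G0 X-36.11 Y23.65 Z3.60
G1 X-19.69 Y19.25 E1.3570
G1 X-17.88 Y26.01 E1.9156
G1 X-7.25 Y23.17 E2.7939
G1 X-9.06 Y16.40 E3.3533
G1 X-8.58 Y16.28 E3.3928
G1 X-3.40 Y35.59 E4.9887
G1 X-30.93 Y42.97 E7.2638
G1 X-36.11 Y23.65 E8.8605

At z = 3.6 mm: the cylinder does not reach this height (z outside [0, 3]); the 20×28.5 cube at (13.5, 12.5) contributes its full rectangle; Combining (union): only the 20×28.5 cube at (13.5, 12.5) is present, so the union is just that shape — 1 connected region; the 17.5×11 cube at (3, 13) contributes its full rectangle; Taking the first minus the rest: starting from the result so far, the 17.5×11 cube at (3, 13) partially overlaps it — only the 77.00 mm² overlap (of its 192.50 mm²) is removed, clipping the outline — 1 connected region; (whole slice rotated 75° about Z — lengths, areas and connectivity unchanged). The outline is a single polygon with 8 vertices. Extrusion per mm of travel: 0.8 × 0.24 / (π × 0.875²) = 0.079824. Accumulating E over each segment gives final E = 8.8605.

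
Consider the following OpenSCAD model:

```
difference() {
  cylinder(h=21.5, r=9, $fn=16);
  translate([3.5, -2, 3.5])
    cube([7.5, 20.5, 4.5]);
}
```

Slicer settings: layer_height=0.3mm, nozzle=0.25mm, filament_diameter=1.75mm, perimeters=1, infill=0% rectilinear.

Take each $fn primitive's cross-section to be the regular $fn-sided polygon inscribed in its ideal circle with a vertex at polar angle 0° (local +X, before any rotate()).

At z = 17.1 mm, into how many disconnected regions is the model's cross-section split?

1

At z = 17.1 mm: the r=9 cylinder contributes a regular 16-gon of circumradius 9; the cube at (3.5, -2) is absent (z outside [3.5, 8]); Subtracting the remaining from the first: none of the subtracted shapes is present at this height, so the r=9 cylinder is unchanged — 1 connected region. The result has 1 disconnected region.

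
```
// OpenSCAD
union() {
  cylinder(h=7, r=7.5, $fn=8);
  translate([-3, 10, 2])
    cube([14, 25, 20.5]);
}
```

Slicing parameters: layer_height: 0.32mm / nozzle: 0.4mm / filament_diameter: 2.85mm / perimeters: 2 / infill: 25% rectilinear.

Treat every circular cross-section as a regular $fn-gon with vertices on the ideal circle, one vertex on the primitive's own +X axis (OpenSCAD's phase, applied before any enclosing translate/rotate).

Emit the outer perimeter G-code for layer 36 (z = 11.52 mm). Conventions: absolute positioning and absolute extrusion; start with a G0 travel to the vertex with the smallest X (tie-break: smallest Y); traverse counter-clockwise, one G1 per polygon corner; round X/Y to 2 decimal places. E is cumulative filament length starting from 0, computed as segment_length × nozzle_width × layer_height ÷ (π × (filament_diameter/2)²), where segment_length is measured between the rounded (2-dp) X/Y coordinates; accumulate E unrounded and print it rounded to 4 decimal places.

G0 X-3.00 Y10.00 Z11.52
G1 X11.00 Y10.00 E0.2809
G1 X11.00 Y35.00 E0.7825
G1 X-3.00 Y35.00 E1.0634
G1 X-3.00 Y10.00 E1.5650

At z = 11.52 mm: the cylinder is absent (z outside [0, 7]); the cube at (-3, 10) is present — its section is the full 14×25 rectangle; Taking the union: only the 14×25 cube at (-3, 10) is present, so the union is just that shape — 1 connected region. The outline is a single polygon with 4 vertices. Extrusion per mm of travel: 0.4 × 0.32 / (π × 1.425²) = 0.020065. Accumulating E over each segment gives final E = 1.5650.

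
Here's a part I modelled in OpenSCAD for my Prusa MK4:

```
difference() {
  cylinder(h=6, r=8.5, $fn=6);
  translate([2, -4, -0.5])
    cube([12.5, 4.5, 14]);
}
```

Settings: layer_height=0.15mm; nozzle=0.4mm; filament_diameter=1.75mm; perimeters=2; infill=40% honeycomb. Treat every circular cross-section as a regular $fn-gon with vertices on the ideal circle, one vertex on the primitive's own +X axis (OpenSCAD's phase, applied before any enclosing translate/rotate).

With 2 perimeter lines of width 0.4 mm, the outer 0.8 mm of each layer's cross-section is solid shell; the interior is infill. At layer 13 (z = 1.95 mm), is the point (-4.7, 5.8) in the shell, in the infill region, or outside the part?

At z = 1.95 mm: the cylinder: section is a regular 6-gon, circumradius r=8.5; the cube at (2, -4) (footprint 12.5×4.5) is included at this height; Taking the first minus the rest: starting from the r=8.5 cylinder, the 12.5×4.5 cube at (2, -4) partially overlaps it — only the 24.56 mm² overlap (of its 56.25 mm²) is removed, clipping the outline — 1 connected region. Overall, the cross-section is a single solid region. The nearest boundary edge runs (-8.50, 0.00)→(-4.25, 7.36); distance from the point to it = 0.39 mm. The point is inside the cross-section, 0.39 mm from the nearest boundary — within the 0.8 mm shell band (2 × 0.4).

shell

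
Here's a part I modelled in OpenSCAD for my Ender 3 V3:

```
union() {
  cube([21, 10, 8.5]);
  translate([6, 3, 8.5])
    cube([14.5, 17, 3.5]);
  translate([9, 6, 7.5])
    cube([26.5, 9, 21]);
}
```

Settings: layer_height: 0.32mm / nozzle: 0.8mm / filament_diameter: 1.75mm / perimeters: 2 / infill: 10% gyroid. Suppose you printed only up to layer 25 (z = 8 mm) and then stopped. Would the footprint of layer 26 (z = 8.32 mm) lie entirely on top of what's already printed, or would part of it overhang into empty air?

Compare the two slices. At z = 8: the cube is present — its section is the full 21×10 rectangle (area 210.00 mm²); the cube at (6, 3) is not intersected at this z (z outside [8.5, 12]); the cube at (9, 6) (footprint 26.5×9) is included at this height (area 238.50 mm²); Taking the union: the regions partially overlap — summed areas 448.50 mm² minus the doubly-counted overlap 48.00 mm² gives 400.50 mm² — area = 400.50 mm². At z = 8.32: the cube is present — its section is the full 21×10 rectangle (area 210.00 mm²); the cube at (6, 3) is absent (z outside [8.5, 12]); the cube at (9, 6) (footprint 26.5×9) is included at this height (area 238.50 mm²); Taking the union: the regions partially overlap — summed areas 448.50 mm² minus the doubly-counted overlap 48.00 mm² gives 400.50 mm² — area = 400.50 mm². Checking containment: the cross-section at z = 8.32 is a subset of the cross-section at z = 8.

entirely on top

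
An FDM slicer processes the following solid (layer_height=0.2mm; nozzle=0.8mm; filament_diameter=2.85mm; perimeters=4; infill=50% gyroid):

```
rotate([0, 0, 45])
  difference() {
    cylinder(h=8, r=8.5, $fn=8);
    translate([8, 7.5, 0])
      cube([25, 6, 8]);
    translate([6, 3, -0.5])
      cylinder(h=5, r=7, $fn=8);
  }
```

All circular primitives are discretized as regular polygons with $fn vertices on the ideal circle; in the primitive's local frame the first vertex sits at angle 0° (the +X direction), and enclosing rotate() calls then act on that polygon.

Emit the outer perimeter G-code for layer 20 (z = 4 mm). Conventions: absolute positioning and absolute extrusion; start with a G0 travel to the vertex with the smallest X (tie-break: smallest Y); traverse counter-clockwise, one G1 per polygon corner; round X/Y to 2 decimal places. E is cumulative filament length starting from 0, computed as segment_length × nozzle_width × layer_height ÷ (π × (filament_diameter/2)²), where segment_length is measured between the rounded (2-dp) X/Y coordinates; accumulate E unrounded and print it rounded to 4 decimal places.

At z = 4 mm: the r=8.5 cylinder contributes a regular 8-gon of circumradius 8.5; the cube at (8, 7.5) (footprint 25×6) is included at this height; the r=7 cylinder at (6, 3) contributes a regular 8-gon of circumradius 7; Taking the first minus the rest: starting from the r=8.5 cylinder, the 25×6 cube at (8, 7.5) misses the remaining region (no effect); the r=7 cylinder at (6, 3) partially overlaps it — only the 73.76 mm² overlap (of its 138.59 mm²) is removed, clipping the outline — 1 connected region; (rotated 45° about Z; rotation is an isometry so areas/perimeters/island counts are preserved). The outline is a single polygon with 12 vertices. Extrusion per mm of travel: 0.8 × 0.2 / (π × 1.425²) = 0.025081. Accumulating E over each segment gives final E = 1.3487.

G0 X-8.50 Y0.00 Z4.00
G1 X-6.01 Y-6.01 E0.1632
G1 X0.00 Y-8.50 E0.3263
G1 X6.01 Y-6.01 E0.4895
G1 X8.50 Y0.00 E0.6526
G1 X7.49 Y2.43 E0.7186
G1 X7.07 Y1.41 E0.7463
G1 X2.12 Y-0.64 E0.8807
G1 X-2.83 Y1.41 E1.0151
G1 X-4.88 Y6.36 E1.1494
G1 X-4.82 Y6.50 E1.1533
G1 X-6.01 Y6.01 E1.1855
G1 X-8.50 Y0.00 E1.3487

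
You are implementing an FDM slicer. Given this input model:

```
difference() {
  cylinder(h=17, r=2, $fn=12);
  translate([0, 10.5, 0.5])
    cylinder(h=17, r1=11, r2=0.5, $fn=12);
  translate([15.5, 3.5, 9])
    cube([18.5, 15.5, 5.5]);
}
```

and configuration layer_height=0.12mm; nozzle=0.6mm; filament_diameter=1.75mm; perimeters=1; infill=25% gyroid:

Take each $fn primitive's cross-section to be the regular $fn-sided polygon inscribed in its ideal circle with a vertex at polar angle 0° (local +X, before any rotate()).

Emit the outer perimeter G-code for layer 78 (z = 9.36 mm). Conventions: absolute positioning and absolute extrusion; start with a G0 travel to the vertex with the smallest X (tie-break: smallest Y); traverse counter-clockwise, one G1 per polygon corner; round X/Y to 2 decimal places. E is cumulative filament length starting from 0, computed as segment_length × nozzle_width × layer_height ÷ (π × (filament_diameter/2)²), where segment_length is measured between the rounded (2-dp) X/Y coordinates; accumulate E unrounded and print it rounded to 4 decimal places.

At z = 9.36 mm: the cylinder: section is a regular 12-gon, circumradius r=2; the cone at (0, 10.5) contributes a regular 12-gon of circumradius 5.528 (interpolated between r1=11 and r2=0.5 at t=0.521); the 18.5×15.5 cube at (15.5, 3.5) contributes its full rectangle; After the difference (first − rest): starting from the r=2 cylinder, the cone at (0, 10.5) misses the remaining region (no effect); the 18.5×15.5 cube at (15.5, 3.5) misses the remaining region (no effect) — 1 connected region. The outline is a single polygon with 12 vertices. Extrusion per mm of travel: 0.6 × 0.12 / (π × 0.875²) = 0.029934. Accumulating E over each segment gives final E = 0.3717.

G0 X-2.00 Y0.00 Z9.36
G1 X-1.73 Y-1.00 E0.0310
G1 X-1.00 Y-1.73 E0.0619
G1 X0.00 Y-2.00 E0.0929
G1 X1.00 Y-1.73 E0.1239
G1 X1.73 Y-1.00 E0.1548
G1 X2.00 Y0.00 E0.1858
G1 X1.73 Y1.00 E0.2168
G1 X1.00 Y1.73 E0.2477
G1 X0.00 Y2.00 E0.2787
G1 X-1.00 Y1.73 E0.3098
G1 X-1.73 Y1.00 E0.3407
G1 X-2.00 Y0.00 E0.3717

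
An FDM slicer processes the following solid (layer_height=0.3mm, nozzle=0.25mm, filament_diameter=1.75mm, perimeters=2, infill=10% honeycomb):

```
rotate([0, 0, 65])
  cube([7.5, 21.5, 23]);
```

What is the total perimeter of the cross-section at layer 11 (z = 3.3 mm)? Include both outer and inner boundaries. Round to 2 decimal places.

58.00 mm

At z = 3.3 mm: the cube (footprint 7.5×21.5) is included at this height (perimeter 58.00 mm); (whole slice rotated 65° about Z — lengths, areas and connectivity unchanged). Overall, the cross-section is a single solid region. Total boundary length (outer) = 58.00 mm.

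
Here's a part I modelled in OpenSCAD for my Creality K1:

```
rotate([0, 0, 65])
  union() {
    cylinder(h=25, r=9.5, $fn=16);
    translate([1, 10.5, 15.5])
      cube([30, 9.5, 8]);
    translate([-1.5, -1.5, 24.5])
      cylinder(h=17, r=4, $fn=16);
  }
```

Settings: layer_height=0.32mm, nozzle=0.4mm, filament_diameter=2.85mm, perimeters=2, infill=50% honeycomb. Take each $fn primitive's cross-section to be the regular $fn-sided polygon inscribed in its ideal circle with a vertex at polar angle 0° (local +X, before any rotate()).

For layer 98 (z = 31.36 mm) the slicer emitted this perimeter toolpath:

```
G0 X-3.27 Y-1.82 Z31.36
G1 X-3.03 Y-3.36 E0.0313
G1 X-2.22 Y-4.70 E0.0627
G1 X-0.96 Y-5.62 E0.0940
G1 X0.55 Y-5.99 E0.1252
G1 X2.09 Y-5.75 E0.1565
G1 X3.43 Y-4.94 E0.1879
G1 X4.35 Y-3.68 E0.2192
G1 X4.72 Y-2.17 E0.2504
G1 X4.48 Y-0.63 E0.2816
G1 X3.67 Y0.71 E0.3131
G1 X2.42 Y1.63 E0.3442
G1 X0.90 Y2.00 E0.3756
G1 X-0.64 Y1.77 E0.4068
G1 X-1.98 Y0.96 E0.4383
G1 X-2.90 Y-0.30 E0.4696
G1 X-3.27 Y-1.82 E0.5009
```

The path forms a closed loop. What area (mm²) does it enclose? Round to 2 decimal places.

48.96 mm²

Apply the shoelace formula to the sequence of (X, Y) vertices; enclosed area = 48.96 mm².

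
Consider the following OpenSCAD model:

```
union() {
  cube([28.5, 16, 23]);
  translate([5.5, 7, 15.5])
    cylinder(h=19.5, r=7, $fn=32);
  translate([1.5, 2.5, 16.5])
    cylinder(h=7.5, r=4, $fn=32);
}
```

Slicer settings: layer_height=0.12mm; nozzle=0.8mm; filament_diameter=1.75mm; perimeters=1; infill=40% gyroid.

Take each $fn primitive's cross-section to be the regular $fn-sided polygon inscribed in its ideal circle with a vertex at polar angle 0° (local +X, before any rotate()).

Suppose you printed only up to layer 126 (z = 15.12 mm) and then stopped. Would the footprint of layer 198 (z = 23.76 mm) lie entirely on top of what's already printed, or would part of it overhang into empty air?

part overhangs

Compare the two slices. At z = 15.12: the cube (footprint 28.5×16) is included at this height (area 456.00 mm²); the cylinder at (5.5, 7) is not intersected at this z (z outside [15.5, 35]); the cylinder at (1.5, 2.5) is not intersected at this z (z outside [16.5, 24]); Combining (union): only the 28.5×16 cube is present, so the union is just that shape — area = 456.00 mm². At z = 23.76: the cube is not intersected at this z (z outside [0, 23]); the r=7 cylinder at (5.5, 7) gives a regular 32-gon of circumradius 7 (constant along its height) (area = (32/2)·7.000²·sin(360°/32) = 152.95 mm²); the r=4 cylinder at (1.5, 2.5) contributes a regular 32-gon of circumradius 4 (area = (32/2)·4.000²·sin(360°/32) = 49.94 mm²); Combining (union): the regions partially overlap — summed areas 202.89 mm² minus the doubly-counted overlap 29.40 mm² gives 173.49 mm² — area = 173.49 mm². Checking containment: at z = 23.76 the cross-section extends beyond the z = 15.12 cross-section by about 24.64 mm².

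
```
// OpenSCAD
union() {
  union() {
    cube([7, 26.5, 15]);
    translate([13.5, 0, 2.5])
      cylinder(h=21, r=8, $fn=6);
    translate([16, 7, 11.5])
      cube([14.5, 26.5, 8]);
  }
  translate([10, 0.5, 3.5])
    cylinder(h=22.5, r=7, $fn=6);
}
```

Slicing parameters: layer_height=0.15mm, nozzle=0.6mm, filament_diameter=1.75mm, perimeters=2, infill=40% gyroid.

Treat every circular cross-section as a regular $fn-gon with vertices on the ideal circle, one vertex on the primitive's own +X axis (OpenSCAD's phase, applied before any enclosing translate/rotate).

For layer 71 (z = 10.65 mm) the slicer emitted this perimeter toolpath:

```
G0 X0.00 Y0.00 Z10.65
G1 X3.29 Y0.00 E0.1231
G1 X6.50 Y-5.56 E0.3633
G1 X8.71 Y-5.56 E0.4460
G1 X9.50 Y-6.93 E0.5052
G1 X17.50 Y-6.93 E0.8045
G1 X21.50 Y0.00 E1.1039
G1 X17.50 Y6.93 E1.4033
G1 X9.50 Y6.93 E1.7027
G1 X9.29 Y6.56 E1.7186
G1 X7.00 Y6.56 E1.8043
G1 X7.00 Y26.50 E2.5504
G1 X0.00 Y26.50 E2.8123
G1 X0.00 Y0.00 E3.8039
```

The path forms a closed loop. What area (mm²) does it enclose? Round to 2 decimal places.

Apply the shoelace formula to the sequence of (X, Y) vertices; enclosed area = 366.68 mm².

366.68 mm²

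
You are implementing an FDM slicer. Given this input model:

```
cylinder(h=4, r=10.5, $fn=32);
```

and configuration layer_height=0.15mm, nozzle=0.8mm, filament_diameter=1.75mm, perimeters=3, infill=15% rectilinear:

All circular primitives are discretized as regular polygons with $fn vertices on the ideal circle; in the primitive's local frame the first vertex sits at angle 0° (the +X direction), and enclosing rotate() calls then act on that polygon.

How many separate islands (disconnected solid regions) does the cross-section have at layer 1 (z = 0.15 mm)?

At z = 0.15 mm: the cylinder: section is a regular 32-gon, circumradius r=10.5. Overall, the cross-section is a single solid region. Island count = 1.

1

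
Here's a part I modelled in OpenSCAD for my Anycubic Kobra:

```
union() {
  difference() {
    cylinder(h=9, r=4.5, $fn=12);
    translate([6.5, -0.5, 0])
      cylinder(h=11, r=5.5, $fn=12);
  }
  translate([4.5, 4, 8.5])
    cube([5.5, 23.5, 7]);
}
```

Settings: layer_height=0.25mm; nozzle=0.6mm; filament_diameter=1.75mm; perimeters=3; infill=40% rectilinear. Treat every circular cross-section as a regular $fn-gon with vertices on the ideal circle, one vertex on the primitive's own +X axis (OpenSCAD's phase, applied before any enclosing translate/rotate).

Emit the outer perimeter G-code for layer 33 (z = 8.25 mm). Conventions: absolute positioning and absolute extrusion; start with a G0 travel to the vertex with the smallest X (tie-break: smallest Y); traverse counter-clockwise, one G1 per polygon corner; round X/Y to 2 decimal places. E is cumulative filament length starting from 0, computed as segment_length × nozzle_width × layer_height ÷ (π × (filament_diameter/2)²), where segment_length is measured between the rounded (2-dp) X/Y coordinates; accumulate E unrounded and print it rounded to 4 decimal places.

At z = 8.25 mm: the r=4.5 cylinder contributes a regular 12-gon of circumradius 4.5; the r=5.5 cylinder at (6.5, -0.5) contributes a regular 12-gon of circumradius 5.5; Taking the first minus the rest: starting from the r=4.5 cylinder, the r=5.5 cylinder at (6.5, -0.5) partially overlaps it — only the 16.27 mm² overlap (of its 90.75 mm²) is removed, clipping the outline — 1 connected region; the cube at (4.5, 4) does not reach this height (z outside [8.5, 15.5]); Combining (union): only the result so far is present, so the union is just that shape — 1 connected region. The outline is a single polygon with 14 vertices. Extrusion per mm of travel: 0.6 × 0.25 / (π × 0.875²) = 0.062363. Accumulating E over each segment gives final E = 1.7204.

G0 X-4.50 Y0.00 Z8.25
G1 X-3.90 Y-2.25 E0.1452
G1 X-2.25 Y-3.90 E0.2907
G1 X0.00 Y-4.50 E0.4360
G1 X2.25 Y-3.90 E0.5812
G1 X2.32 Y-3.83 E0.5874
G1 X1.74 Y-3.25 E0.6385
G1 X1.00 Y-0.50 E0.8161
G1 X1.74 Y2.25 E0.9937
G1 X2.82 Y3.33 E1.0890
G1 X2.25 Y3.90 E1.1392
G1 X0.00 Y4.50 E1.2844
G1 X-2.25 Y3.90 E1.4297
G1 X-3.90 Y2.25 E1.5752
G1 X-4.50 Y0.00 E1.7204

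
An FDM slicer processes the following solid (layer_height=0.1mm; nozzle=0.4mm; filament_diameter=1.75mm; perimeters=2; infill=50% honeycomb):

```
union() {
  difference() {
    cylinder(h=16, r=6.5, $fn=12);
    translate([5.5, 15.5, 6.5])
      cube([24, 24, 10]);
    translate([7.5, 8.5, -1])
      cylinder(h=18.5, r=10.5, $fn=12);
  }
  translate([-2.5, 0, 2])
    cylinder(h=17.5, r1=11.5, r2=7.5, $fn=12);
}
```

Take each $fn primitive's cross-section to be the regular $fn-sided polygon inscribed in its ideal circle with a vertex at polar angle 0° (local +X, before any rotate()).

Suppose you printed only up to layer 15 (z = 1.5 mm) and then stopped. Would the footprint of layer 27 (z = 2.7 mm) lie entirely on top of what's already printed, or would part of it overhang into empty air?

Compare the two slices. At z = 1.5: the cylinder: section is a regular 12-gon, circumradius r=6.5 (area = (12/2)·6.500²·sin(360°/12) = 126.75 mm²); the cube at (5.5, 15.5) is absent (z outside [6.5, 16.5]); the cylinder at (7.5, 8.5): section is a regular 12-gon, circumradius r=10.5 (area = (12/2)·10.500²·sin(360°/12) = 330.75 mm²); Taking the first minus the rest: starting from the r=6.5 cylinder (126.75 mm²), the r=10.5 cylinder at (7.5, 8.5) partially overlaps it — only the 42.16 mm² overlap (of its 330.75 mm²) is removed, clipping the outline — area = 84.59 mm²; the cone at (-2.5, 0) does not reach this height (z outside [2, 19.5]); Combining (union): only the result so far is present, so the union is just that shape — area = 84.59 mm². At z = 2.7: the cylinder: section is a regular 12-gon, circumradius r=6.5 (area = (12/2)·6.500²·sin(360°/12) = 126.75 mm²); the cube at (5.5, 15.5) is absent (z outside [6.5, 16.5]); the r=10.5 cylinder at (7.5, 8.5) contributes a regular 12-gon of circumradius 10.5 (area = (12/2)·10.500²·sin(360°/12) = 330.75 mm²); Taking the first minus the rest: starting from the r=6.5 cylinder (126.75 mm²), the r=10.5 cylinder at (7.5, 8.5) partially overlaps it — only the 42.16 mm² overlap (of its 330.75 mm²) is removed, clipping the outline — area = 84.59 mm²; the cone at (-2.5, 0) (r1=11.5→r2=7.5) has section circumradius 11.340 here — a regular 12-gon (area = (12/2)·11.340²·sin(360°/12) = 385.79 mm²); Combining (union): the result so far lies entirely inside the cone at (-2.5, 0), so the union is just the cone at (-2.5, 0) — area = 385.79 mm². Checking containment: at z = 2.7 the cross-section extends beyond the z = 1.5 cross-section by about 301.20 mm².

part overhangs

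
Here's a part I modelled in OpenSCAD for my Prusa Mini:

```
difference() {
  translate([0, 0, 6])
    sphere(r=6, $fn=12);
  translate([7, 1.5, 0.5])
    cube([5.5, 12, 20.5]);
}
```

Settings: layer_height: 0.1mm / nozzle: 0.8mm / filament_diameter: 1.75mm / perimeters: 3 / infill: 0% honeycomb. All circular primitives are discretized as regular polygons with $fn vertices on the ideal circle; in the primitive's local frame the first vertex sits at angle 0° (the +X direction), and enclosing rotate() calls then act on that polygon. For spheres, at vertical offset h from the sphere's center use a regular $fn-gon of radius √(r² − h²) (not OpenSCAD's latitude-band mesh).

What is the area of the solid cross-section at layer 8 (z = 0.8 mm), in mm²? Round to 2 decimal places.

26.88 mm²

At z = 0.8 mm: the sphere: section is a regular 12-gon, circumradius = √(r²−h²) = √(6²−5.2²) = 2.993 (area = (12/2)·2.993²·sin(360°/12) = 26.88 mm²); the 5.5×12 cube at (7, 1.5) contributes its full rectangle (area 66.00 mm²); Subtracting the remaining from the first: starting from the r=6 sphere (26.88 mm²), the 5.5×12 cube at (7, 1.5) misses the remaining region (no effect) — area = 26.88 mm². Overall, the cross-section is a single solid region. Net area = 26.88 mm².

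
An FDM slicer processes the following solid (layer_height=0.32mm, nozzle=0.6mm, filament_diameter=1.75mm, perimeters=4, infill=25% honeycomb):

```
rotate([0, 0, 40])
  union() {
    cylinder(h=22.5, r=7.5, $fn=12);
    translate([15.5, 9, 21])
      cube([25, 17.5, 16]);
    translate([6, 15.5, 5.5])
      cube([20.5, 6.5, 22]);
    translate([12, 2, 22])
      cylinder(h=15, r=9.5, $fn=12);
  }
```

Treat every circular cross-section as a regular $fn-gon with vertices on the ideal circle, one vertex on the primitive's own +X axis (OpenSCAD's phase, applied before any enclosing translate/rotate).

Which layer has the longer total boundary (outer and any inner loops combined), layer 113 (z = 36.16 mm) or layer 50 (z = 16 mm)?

layer 113 (z = 36.16 mm)

Layer 113 (z = 36.16): the cylinder does not reach this height (z outside [0, 22.5]); the 25×17.5 cube at (15.5, 9) contributes its full rectangle (perimeter 85.00 mm); the cube at (6, 15.5) is not intersected at this z (z outside [5.5, 27.5]); the r=9.5 cylinder at (12, 2) contributes a regular 12-gon of circumradius 9.5 (perimeter = 2·12·9.500·sin(180°/12) = 59.01 mm); Merging all regions: the regions partially overlap (shared area 2.50 mm²), so the edge portions inside another operand are dropped and the merged outline is re-measured after clipping — boundary = 136.94 mm; (whole slice rotated 40° about Z — lengths, areas and connectivity unchanged). So its perimeter = 136.94 mm. Layer 50 (z = 16): the r=7.5 cylinder gives a regular 12-gon of circumradius 7.5 (constant along its height) (perimeter = 2·12·7.500·sin(180°/12) = 46.59 mm); the cube at (15.5, 9) does not reach this height (z outside [21, 37]); the 20.5×6.5 cube at (6, 15.5) contributes its full rectangle (perimeter 54.00 mm); the cylinder at (12, 2) is not intersected at this z (z outside [22, 37]); Taking the union: the 2 present regions are separate (no shared area or edge), so areas and boundary lengths simply add and each stays a separate island — boundary = 100.59 mm; (whole slice rotated 40° about Z — lengths, areas and connectivity unchanged). So its perimeter = 100.59 mm. Layer 113 is larger (136.94 vs 100.59 mm).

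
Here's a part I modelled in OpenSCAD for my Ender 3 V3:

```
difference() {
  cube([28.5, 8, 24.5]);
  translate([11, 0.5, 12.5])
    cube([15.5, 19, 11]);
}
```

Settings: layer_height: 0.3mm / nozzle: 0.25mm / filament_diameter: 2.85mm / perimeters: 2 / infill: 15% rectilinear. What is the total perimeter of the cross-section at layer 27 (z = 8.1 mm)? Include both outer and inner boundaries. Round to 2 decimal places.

At z = 8.1 mm: the cube is present — its section is the full 28.5×8 rectangle (perimeter 73.00 mm); the cube at (11, 0.5) does not reach this height (z outside [12.5, 23.5]); Taking the first minus the rest: none of the subtracted shapes is present at this height, so the 28.5×8 cube is unchanged — boundary = 73.00 mm. Overall, the cross-section is a single solid region. Total boundary length (outer) = 73.00 mm.

73.00 mm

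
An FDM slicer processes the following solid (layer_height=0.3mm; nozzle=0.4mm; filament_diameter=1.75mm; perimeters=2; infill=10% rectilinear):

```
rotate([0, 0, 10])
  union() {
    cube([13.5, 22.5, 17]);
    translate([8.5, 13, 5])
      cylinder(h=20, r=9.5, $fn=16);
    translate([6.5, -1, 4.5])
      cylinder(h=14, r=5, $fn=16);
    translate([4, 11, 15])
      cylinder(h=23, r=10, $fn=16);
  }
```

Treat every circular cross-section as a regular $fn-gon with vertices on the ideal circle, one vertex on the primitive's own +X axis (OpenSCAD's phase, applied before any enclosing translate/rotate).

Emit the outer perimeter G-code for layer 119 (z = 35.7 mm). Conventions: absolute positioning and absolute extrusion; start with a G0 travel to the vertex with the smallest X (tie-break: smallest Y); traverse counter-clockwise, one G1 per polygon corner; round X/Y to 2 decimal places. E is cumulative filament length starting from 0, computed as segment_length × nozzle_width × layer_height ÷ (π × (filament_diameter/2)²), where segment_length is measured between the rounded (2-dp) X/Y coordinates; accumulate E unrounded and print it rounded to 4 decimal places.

G0 X-7.82 Y9.79 Z35.70
G1 X-6.40 Y6.15 E0.1949
G1 X-3.71 Y3.34 E0.3890
G1 X-0.14 Y1.76 E0.5838
G1 X3.77 Y1.68 E0.7789
G1 X7.40 Y3.09 E0.9732
G1 X10.22 Y5.79 E1.1679
G1 X11.79 Y9.36 E1.3625
G1 X11.88 Y13.26 E1.5571
G1 X10.46 Y16.90 E1.7521
G1 X7.76 Y19.72 E1.9469
G1 X4.19 Y21.29 E2.1414
G1 X0.29 Y21.38 E2.3360
G1 X-3.34 Y19.96 E2.5305
G1 X-6.16 Y17.26 E2.7253
G1 X-7.73 Y13.69 E2.9199
G1 X-7.82 Y9.79 E3.1145

At z = 35.7 mm: the cube is not intersected at this z (z outside [0, 17]); the cylinder at (8.5, 13) does not reach this height (z outside [5, 25]); the cylinder at (6.5, -1) is absent (z outside [4.5, 18.5]); the r=10 cylinder at (4, 11) gives a regular 16-gon of circumradius 10 (constant along its height); Combining (union): only the r=10 cylinder at (4, 11) is present, so the union is just that shape — 1 connected region; (whole slice rotated 10° about Z — lengths, areas and connectivity unchanged). The outline is a single polygon with 16 vertices. Extrusion per mm of travel: 0.4 × 0.3 / (π × 0.875²) = 0.049890. Accumulating E over each segment gives final E = 3.1145.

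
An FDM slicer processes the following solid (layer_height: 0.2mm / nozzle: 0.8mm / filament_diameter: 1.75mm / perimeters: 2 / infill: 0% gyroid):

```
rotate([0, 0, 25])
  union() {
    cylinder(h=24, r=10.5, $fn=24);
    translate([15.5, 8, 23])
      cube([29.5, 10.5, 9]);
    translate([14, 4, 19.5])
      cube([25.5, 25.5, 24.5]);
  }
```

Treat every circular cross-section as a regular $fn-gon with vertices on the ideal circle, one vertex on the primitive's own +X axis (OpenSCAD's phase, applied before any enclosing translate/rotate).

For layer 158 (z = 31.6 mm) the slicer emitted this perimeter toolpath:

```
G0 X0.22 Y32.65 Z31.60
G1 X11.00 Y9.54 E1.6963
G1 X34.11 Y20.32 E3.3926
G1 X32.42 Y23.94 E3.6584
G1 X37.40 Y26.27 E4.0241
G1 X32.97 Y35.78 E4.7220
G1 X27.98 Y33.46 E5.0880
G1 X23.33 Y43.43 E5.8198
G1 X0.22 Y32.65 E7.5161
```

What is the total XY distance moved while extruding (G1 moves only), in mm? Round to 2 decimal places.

Sum the Euclidean lengths of each G1 segment: total = 112.99 mm.

112.99 mm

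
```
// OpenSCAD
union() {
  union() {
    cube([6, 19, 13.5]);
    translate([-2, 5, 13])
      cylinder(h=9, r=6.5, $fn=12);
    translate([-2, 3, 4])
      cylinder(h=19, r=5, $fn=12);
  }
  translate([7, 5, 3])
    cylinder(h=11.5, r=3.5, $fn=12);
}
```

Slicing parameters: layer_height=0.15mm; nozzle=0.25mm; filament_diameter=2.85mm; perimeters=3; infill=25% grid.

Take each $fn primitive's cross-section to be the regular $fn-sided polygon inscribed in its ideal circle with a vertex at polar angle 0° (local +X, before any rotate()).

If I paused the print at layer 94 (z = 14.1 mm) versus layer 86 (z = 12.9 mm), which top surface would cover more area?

Layer 94 (z = 14.1): the cube does not reach this height (z outside [0, 13.5]); the cylinder at (-2, 5): section is a regular 12-gon, circumradius r=6.5 (area = (12/2)·6.500²·sin(360°/12) = 126.75 mm²); the r=5 cylinder at (-2, 3) gives a regular 12-gon of circumradius 5 (constant along its height) (area = (12/2)·5.000²·sin(360°/12) = 75.00 mm²); Combining (union): the regions partially overlap — summed areas 201.75 mm² minus the doubly-counted overlap 72.16 mm² gives 129.59 mm² — area = 129.59 mm²; the r=3.5 cylinder at (7, 5) gives a regular 12-gon of circumradius 3.5 (constant along its height) (area = (12/2)·3.500²·sin(360°/12) = 36.75 mm²); Taking the union: the regions partially overlap — summed areas 166.34 mm² minus the doubly-counted overlap 1.86 mm² gives 164.48 mm² — area = 164.48 mm². So its area = 164.48 mm². Layer 86 (z = 12.9): the cube (footprint 6×19) is included at this height (area 114.00 mm²); the cylinder at (-2, 5) is not intersected at this z (z outside [13, 22]); the r=5 cylinder at (-2, 3) contributes a regular 12-gon of circumradius 5 (area = (12/2)·5.000²·sin(360°/12) = 75.00 mm²); Taking the union: the regions partially overlap — summed areas 189.00 mm² minus the doubly-counted overlap 16.99 mm² gives 172.01 mm² — area = 172.01 mm²; the r=3.5 cylinder at (7, 5) gives a regular 12-gon of circumradius 3.5 (constant along its height) (area = (12/2)·3.500²·sin(360°/12) = 36.75 mm²); Combining (union): the regions partially overlap — summed areas 208.76 mm² minus the doubly-counted overlap 11.64 mm² gives 197.12 mm² — area = 197.12 mm². So its area = 197.12 mm². Layer 86 is larger (197.12 vs 164.48 mm²).

layer 86 (z = 12.9 mm)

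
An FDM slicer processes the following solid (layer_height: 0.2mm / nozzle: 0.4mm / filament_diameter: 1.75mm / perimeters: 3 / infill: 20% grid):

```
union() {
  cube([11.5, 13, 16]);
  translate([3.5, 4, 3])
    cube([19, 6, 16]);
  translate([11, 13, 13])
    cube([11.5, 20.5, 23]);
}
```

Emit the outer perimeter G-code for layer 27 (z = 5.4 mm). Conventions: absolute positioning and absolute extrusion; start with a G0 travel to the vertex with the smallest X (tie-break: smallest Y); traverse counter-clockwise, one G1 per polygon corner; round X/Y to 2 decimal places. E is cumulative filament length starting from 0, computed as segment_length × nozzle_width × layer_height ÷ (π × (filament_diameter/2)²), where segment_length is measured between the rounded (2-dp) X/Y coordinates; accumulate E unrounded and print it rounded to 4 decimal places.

G0 X0.00 Y0.00 Z5.40
G1 X11.50 Y0.00 E0.3825
G1 X11.50 Y4.00 E0.5155
G1 X22.50 Y4.00 E0.8814
G1 X22.50 Y10.00 E1.0810
G1 X11.50 Y10.00 E1.4468
G1 X11.50 Y13.00 E1.5466
G1 X0.00 Y13.00 E1.9291
G1 X0.00 Y0.00 E2.3615

At z = 5.4 mm: the cube (footprint 11.5×13) is included at this height; the 19×6 cube at (3.5, 4) contributes its full rectangle; the cube at (11, 13) does not reach this height (z outside [13, 36]); Combining (union): the regions partially overlap (shared area 48.00 mm²), so overlapping operands fuse into one piece — 1 connected region. The outline is a single polygon with 8 vertices. Extrusion per mm of travel: 0.4 × 0.2 / (π × 0.875²) = 0.033260. Accumulating E over each segment gives final E = 2.3615.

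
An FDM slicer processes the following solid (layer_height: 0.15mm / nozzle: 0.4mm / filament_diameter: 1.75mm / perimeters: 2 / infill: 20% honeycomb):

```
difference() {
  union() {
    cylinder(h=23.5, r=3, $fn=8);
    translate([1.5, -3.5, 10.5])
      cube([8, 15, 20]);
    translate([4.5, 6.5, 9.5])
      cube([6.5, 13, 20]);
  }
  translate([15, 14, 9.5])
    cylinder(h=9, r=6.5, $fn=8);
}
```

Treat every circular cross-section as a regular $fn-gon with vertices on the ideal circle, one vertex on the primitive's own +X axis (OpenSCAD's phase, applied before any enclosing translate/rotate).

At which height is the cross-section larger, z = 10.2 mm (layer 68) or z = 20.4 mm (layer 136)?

Layer 68 (z = 10.2): the cylinder: section is a regular 8-gon, circumradius r=3 (area = (8/2)·3.000²·sin(360°/8) = 25.46 mm²); the cube at (1.5, -3.5) is not intersected at this z (z outside [10.5, 30.5]); the cube at (4.5, 6.5) (footprint 6.5×13) is included at this height (area 84.50 mm²); Combining (union): the 2 present regions are separate (no shared area or edge), so areas and boundary lengths simply add and each stays a separate island — area = 109.96 mm²; the r=6.5 cylinder at (15, 14) contributes a regular 8-gon of circumradius 6.5 (area = (8/2)·6.500²·sin(360°/8) = 119.50 mm²); After the difference (first − rest): starting from the result so far (109.96 mm²), the r=6.5 cylinder at (15, 14) partially overlaps it — only the 14.38 mm² overlap (of its 119.50 mm²) is removed, clipping the outline — area = 95.58 mm². So its area = 95.58 mm². Layer 136 (z = 20.4): the cylinder: section is a regular 8-gon, circumradius r=3 (area = (8/2)·3.000²·sin(360°/8) = 25.46 mm²); the 8×15 cube at (1.5, -3.5) contributes its full rectangle (area 120.00 mm²); the 6.5×13 cube at (4.5, 6.5) contributes its full rectangle (area 84.50 mm²); Combining (union): the regions partially overlap — summed areas 229.96 mm² minus the doubly-counted overlap 29.66 mm² gives 200.30 mm² — area = 200.30 mm²; the cylinder at (15, 14) is absent (z outside [9.5, 18.5]); After the difference (first − rest): none of the subtracted shapes is present at this height, so the result so far is unchanged — area = 200.30 mm². So its area = 200.30 mm². Layer 136 is larger (200.30 vs 95.58 mm²).

layer 136 (z = 20.4 mm)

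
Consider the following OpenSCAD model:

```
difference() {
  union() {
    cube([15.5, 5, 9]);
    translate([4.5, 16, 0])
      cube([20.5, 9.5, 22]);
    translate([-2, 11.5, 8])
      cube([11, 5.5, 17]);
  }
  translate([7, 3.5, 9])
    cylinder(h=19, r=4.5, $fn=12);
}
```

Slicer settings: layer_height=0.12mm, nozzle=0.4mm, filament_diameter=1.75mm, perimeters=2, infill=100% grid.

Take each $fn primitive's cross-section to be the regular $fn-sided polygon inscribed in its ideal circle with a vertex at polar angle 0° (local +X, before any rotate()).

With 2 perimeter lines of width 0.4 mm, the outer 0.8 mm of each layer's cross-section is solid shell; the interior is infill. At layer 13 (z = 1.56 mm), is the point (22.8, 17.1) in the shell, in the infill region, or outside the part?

At z = 1.56 mm: the cube is present — its section is the full 15.5×5 rectangle; the cube at (4.5, 16) is present — its section is the full 20.5×9.5 rectangle; the cube at (-2, 11.5) is absent (z outside [8, 25]); Merging all regions: the 2 present regions are separate (no shared area or edge), so areas and boundary lengths simply add and each stays a separate island — 2 connected regions; the cylinder at (7, 3.5) is not intersected at this z (z outside [9, 28]); Taking the first minus the rest: none of the subtracted shapes is present at this height, so the result so far is unchanged — 2 connected regions. Overall, the cross-section has 2 separate islands. The nearest boundary edge runs (25.00, 16.00)→(4.50, 16.00); distance from the point to it = 1.10 mm. (Shell/infill is judged within the island containing the point — the largest one.) The point is inside the cross-section and 1.10 mm from the nearest boundary — more than the 0.8 mm shell width (2 × 0.4), so it's in the infill interior.

infill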